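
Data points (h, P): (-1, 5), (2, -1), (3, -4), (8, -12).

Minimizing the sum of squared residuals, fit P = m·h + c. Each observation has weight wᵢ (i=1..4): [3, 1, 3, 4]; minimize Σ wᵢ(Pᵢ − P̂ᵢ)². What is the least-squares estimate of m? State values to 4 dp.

Forming AᵀWA = [[290, 40]; [40, 11]] and AᵀWP = [-437, -46]ᵀ gives AᵀWA·[m, c]ᵀ = AᵀWP.
Δ = 290·11 − 40² = 1590.
m = ((-437)·11 − 40·(-46))/1590 = -989/530; c = (290·(-46) − 40·(-437))/1590 = 138/53.

m = -1.8660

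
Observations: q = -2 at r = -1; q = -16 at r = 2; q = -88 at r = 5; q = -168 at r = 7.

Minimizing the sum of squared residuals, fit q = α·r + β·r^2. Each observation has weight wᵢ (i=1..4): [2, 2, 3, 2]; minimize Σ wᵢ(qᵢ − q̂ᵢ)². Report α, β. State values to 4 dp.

α = -1.5141, β = -3.2139

Setting ∂/∂α … = 0 gives: 183·α + 1075·β = -3732;  1075·α + 6711·β = -23196.
Eliminating β: 6711·(row 1) − 1075·(row 2) gives 72488·α = 6711·(-3732) − 1075·(-23196) = -109752, so α = -807/533.
Then β = ((-23196) − 1075·(-807/533))/6711 = -1713/533.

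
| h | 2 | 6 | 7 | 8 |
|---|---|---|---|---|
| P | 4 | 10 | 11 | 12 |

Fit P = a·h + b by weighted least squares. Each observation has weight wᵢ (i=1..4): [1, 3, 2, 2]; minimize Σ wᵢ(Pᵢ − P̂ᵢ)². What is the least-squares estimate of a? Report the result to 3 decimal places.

a = 1.333

Forming AᵀWA = [[338, 50]; [50, 8]] and AᵀWP = [534, 80]ᵀ gives AᵀWA·[a, b]ᵀ = AᵀWP.
Eliminating b: 8·(row 1) − 50·(row 2) gives 204·a = 8·534 − 50·80 = 272, so a = 4/3.
Then b = (80 − 50·(4/3))/8 = 5/3.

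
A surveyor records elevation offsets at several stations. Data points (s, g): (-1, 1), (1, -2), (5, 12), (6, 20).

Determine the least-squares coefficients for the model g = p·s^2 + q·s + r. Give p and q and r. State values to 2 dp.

With design matrix X, XᵀX = [[1923, 341, 63]; [341, 63, 11]; [63, 11, 4]] and Xᵀg = [1019, 177, 31]ᵀ.
Solving the 3×3 system (Gaussian elimination) gives p = 1991/2342, q = -3637/2342, r = -1603/1171.

p = 0.85, q = -1.55, r = -1.37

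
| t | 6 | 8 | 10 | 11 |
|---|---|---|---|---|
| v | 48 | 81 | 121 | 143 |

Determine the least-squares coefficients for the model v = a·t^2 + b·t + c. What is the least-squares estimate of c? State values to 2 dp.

From the data, Σt^2·t^2 = 30033, Σt^2·t = 3059, Σt^2 = 321, Σt·t = 321, Σt = 35, Σ1 = 4.
For Mᵀv: Σt^2·v = 36315, Σt·v = 3719, Σv = 393.
Solving the 3×3 system (Gaussian elimination) gives a = 649/796, b = 4113/796, c = -2466/199.

c = -12.39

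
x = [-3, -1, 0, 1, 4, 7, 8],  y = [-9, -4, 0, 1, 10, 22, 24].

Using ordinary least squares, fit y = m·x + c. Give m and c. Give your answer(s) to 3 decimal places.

Normal-equation sums: Σx·x = 140, Σx = 16, Σ1 = 7.
And Σx·y = 418, Σy = 44.
Determinant 140·7 − 16² = 724.
m = (418·7 − 16·44)/724 = 1111/362; c = (140·44 − 16·418)/724 = -132/181.

m = 3.069, c = -0.729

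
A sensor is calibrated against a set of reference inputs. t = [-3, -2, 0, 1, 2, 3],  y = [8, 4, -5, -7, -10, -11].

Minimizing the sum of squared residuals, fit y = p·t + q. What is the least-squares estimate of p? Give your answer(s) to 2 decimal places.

Entries of AᵀA: Σt·t = 27, Σt = 1, Σ1 = 6.
Right-hand side: Σt·y = -92, Σy = -21.
Normal equations: [[27, 1]; [1, 6]]·[p, q]ᵀ = [-92, -21]ᵀ.
Eliminating q: 6·(row 1) − 1·(row 2) gives 161·p = 6·(-92) − 1·(-21) = -531, so p = -531/161.
Then q = ((-21) − 1·(-531/161))/6 = -475/161.

p = -3.30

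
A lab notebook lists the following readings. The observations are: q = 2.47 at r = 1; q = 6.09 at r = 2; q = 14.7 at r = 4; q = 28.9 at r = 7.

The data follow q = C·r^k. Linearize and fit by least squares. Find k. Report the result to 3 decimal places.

Let Y = ln q. Fitting Y = k·ln r + ln C by least squares:
XᵀX = [[6.1888, 4.0254]; [4.0254, 4]], rhs = [11.5242, 8.7626]ᵀ  (here Σln r = 4.0254, Σ(ln r)² = 6.1888, Σln q = 8.7626, Σln r·ln q = 11.5242).
Solving (det = 8.5519): k = 1.26572, ln C = 0.91690.

k = 1.266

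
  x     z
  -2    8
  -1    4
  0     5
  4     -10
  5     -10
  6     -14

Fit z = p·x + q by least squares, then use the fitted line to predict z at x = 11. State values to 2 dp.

ẑ = -27.66

Entries of AᵀA: Σx·x = 82, Σx = 12, Σ1 = 6.
And Σx·z = -194, Σz = -17.
So AᵀA·[p, q]ᵀ = Aᵀz: [[82, 12]; [12, 6]]·[p, q]ᵀ = [-194, -17]ᵀ.
Determinant 82·6 − 12² = 348.
p = ((-194)·6 − 12·(-17))/348 = -80/29; q = (82·(-17) − 12·(-194))/348 = 467/174.
At x = 11: ẑ = (-80/29)·(11) + (467/174)·(1) = -4813/174.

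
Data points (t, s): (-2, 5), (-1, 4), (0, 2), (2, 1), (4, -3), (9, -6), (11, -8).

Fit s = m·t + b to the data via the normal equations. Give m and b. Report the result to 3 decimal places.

m = -0.988, b = 2.531

Entries of XᵀX: Σt·t = 227, Σt = 23, Σ1 = 7.
And Σt·s = -166, Σs = -5.
So XᵀX·[m, b]ᵀ = Xᵀs: [[227, 23]; [23, 7]]·[m, b]ᵀ = [-166, -5]ᵀ.
Δ = 227·7 − 23² = 1060.
m = ((-166)·7 − 23·(-5))/1060 = -1047/1060; b = (227·(-5) − 23·(-166))/1060 = 2683/1060.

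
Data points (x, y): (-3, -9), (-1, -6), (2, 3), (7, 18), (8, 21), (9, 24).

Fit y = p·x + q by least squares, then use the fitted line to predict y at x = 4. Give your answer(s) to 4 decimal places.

ŷ = 9.4476

The normal equations are: 208·p + 22·q = 549;  22·p + 6·q = 51.
Determinant 208·6 − 22² = 764.
p = (549·6 − 22·51)/764 = 543/191; q = (208·51 − 22·549)/764 = -735/382.
At x = 4: ŷ = (543/191)·(4) + (-735/382)·(1) = 3609/382.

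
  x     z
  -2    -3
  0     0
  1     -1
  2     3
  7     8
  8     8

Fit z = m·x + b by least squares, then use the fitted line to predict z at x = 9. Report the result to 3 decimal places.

Normal-equation sums: Σx·x = 122, Σx = 16, Σ1 = 6.
Moment sums: Σx·z = 131, Σz = 15.
AᵀA·[m, b]ᵀ = Aᵀz becomes [[122, 16]; [16, 6]]·[m, b]ᵀ = [131, 15]ᵀ.
Determinant 122·6 − 16² = 476.
m = (131·6 − 16·15)/476 = 39/34; b = (122·15 − 16·131)/476 = -19/34.
At x = 9: ẑ = (39/34)·(9) + (-19/34)·(1) = 166/17.

ẑ = 9.765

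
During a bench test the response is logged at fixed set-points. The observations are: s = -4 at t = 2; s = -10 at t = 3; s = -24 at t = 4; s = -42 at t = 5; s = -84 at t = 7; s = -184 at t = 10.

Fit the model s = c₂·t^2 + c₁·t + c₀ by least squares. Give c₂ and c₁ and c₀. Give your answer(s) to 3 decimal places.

c₂ = -2.059, c₁ = 2.174, c₀ = 0.445

AᵀA·[c₂, c₁, c₀]ᵀ = Aᵀs reads: 13379·c₂ + 1567·c₁ + 203·c₀ = -24056;  1567·c₂ + 203·c₁ + 31·c₀ = -2772;  203·c₂ + 31·c₁ + 6·c₀ = -348.
Row-reducing yields c₂ = -32077/15576, c₁ = 33857/15576, c₀ = 289/649.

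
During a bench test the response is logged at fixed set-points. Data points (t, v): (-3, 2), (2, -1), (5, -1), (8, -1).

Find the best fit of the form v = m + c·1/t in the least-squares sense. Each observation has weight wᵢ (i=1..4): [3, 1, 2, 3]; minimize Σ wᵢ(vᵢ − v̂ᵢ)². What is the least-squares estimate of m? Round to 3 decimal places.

From the data, Σwᵢ·1 = 9, Σwᵢ·1/t = 11/40, Σwᵢ·1/t·1/t = 3409/4800.
And Σwᵢ·v = 0, Σwᵢ·1/t·v = -131/40.
So XᵀWX·[m, c]ᵀ = XᵀWv: [[9, 11/40]; [11/40, 3409/4800]]·[m, c]ᵀ = [0, -131/40]ᵀ.
det = 9·(3409/4800) − (11/40)² = 5053/800.
m = (0·(3409/4800) − (11/40)·(-131/40))/(5053/800) = 1441/10106; c = (9·(-131/40) − (11/40)·0)/(5053/800) = -23580/5053.

m = 0.143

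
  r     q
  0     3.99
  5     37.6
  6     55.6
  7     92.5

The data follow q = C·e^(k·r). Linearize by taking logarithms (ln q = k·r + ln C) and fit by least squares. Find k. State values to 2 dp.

Let Y = ln q. Fitting Y = k·r + ln C by least squares:
Σr = 18.0000, Σ(r)² = 110.0000, Σln q = 13.5562, Σr·ln q = 73.9346.
Equations: 110.0000·k + 18.0000·ln C = 73.9346;  18.0000·k + 4·ln C = 13.5562.
Slope k = (n·Σr·ln q − Σr·Σln q)/(n·Σ(r)² − (Σr)²) = (4·73.9346 − 18.0000·13.5562)/116.0000 = 0.44592; ln C = (Σln q − k·Σr)/n = 1.38240.

k = 0.45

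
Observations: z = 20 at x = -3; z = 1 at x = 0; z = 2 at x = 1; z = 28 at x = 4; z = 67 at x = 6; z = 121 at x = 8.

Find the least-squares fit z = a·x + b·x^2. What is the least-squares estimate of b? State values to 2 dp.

b = 1.98

From the data, Σx·x = 126, Σx·x^2 = 766, Σx^2·x^2 = 5730.
Right-hand side: Σx·z = 1424, Σx^2·z = 10786.
Determinant 126·5730 − 766² = 135224.
a = (1424·5730 − 766·10786)/135224 = -25639/33806; b = (126·10786 − 766·1424)/135224 = 67063/33806.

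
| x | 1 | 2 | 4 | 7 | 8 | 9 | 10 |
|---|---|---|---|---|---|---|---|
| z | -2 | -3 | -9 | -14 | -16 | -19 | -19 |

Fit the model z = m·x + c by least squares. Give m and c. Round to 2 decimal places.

AᵀA·[m, c]ᵀ = Aᵀz reads: 315·m + 41·c = -631;  41·m + 7·c = -82.
(Σx·x = 315, Σx = 41, Σ1 = 7, Σx·z = -631, Σz = -82.)
det = 315·7 − 41² = 524.
m = ((-631)·7 − 41·(-82))/524 = -1055/524; c = (315·(-82) − 41·(-631))/524 = 41/524.

m = -2.01, c = 0.08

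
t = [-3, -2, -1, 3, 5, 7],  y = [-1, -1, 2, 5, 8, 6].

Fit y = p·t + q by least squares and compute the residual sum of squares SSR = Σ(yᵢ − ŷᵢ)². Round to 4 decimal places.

Sums needed: Σt·t = 97, Σt = 9, Σ1 = 6.
And Σt·y = 100, Σy = 19.
Normal equations: [[97, 9]; [9, 6]]·[p, q]ᵀ = [100, 19]ᵀ.
det = 97·6 − 9² = 501.
p = (100·6 − 9·19)/501 = 143/167; q = (97·19 − 9·100)/501 = 943/501.
Residuals: -157/501, -586/501, 488/501, 275/501, 920/501, -940/501; SSR = 4814/501.

SSR = 9.6088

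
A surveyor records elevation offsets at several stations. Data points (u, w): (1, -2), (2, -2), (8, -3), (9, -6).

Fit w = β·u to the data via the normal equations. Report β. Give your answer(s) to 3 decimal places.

The normal equations are: 150·β = -84.
(Σu·u = 150, Σu·w = -84.)
Hence β = -84 / 150 ≈ -0.56.

β = -0.560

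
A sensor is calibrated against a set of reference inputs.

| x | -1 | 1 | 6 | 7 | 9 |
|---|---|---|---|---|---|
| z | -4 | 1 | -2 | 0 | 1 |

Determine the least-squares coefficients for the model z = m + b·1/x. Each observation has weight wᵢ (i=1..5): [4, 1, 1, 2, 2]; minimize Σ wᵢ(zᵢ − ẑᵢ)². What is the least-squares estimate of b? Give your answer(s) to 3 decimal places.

b = 2.944

Compute the Gram sums: Σwᵢ·1 = 10, Σwᵢ·1/x = -293/126, Σwᵢ·1/x·1/x = 80861/15876.
For AᵀWz: Σwᵢ·z = -15, Σwᵢ·1/x·z = 152/9.
So AᵀWA·[m, b]ᵀ = AᵀWz: [[10, -293/126]; [-293/126, 80861/15876]]·[m, b]ᵀ = [-15, 152/9]ᵀ.
Eliminating b: (80861/15876)·(row 1) − (-293/126)·(row 2) gives (722761/15876)·m = (80861/15876)·(-15) − (-293/126)·(152/9) = -589411/15876, so m = -589411/722761.
Then b = ((152/9) − (-293/126)·(-589411/722761))/(80861/15876) = 2127510/722761.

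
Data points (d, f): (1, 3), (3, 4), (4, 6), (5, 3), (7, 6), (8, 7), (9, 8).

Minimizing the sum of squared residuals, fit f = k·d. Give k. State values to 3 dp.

Sums needed: Σd·d = 245.
Moment sums: Σd·f = 224.
XᵀX·[k]ᵀ = Xᵀf becomes [[245]]·[k]ᵀ = [224]ᵀ.
k = 224/245 = 0.914286.

k = 0.914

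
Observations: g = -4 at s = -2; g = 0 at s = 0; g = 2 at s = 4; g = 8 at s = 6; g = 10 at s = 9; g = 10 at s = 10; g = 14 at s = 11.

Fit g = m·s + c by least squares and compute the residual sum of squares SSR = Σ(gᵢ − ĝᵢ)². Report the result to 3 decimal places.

Sums needed: Σs·s = 358, Σs = 38, Σ1 = 7.
Right-hand side: Σs·g = 408, Σg = 40.
Normal equations: [[358, 38]; [38, 7]]·[m, c]ᵀ = [408, 40]ᵀ.
Determinant 358·7 − 38² = 1062.
m = (408·7 − 38·40)/1062 = 668/531; c = (358·40 − 38·408)/1062 = -592/531.
Residuals: -196/531, 592/531, -1018/531, 832/531, -110/531, -778/531, 226/177; SSR = 6016/531.

SSR = 11.330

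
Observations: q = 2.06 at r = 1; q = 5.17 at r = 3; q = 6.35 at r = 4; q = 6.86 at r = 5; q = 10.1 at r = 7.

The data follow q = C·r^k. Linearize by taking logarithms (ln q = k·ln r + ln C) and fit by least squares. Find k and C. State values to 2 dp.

k = 0.79, C = 2.08

Linearized form: ln q = k·ln r + ln C. From the 5 transformed points,
XᵀX = [[9.5056, 6.0403]; [6.0403, 5]], rhs = [11.9667, 8.4523]ᵀ  (here Σln r = 6.0403, Σ(ln r)² = 9.5056, Σln q = 8.4523, Σln r·ln q = 11.9667).
Solving (det = 11.0434): k = 0.79500, ln C = 0.73006, so C = exp(0.73006) = 2.07520.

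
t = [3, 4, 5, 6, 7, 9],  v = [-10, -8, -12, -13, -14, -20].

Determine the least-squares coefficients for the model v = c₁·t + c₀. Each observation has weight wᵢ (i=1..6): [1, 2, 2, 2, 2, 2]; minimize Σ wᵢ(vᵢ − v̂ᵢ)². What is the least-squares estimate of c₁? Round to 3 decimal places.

c₁ = -1.930

Sums needed: Σwᵢ·t·t = 423, Σwᵢ·t = 65, Σwᵢ·1 = 11.
For MᵀWv: Σwᵢ·t·v = -926, Σwᵢ·v = -144.
Normal equations: [[423, 65]; [65, 11]]·[c₁, c₀]ᵀ = [-926, -144]ᵀ.
Determinant 423·11 − 65² = 428.
c₁ = ((-926)·11 − 65·(-144))/428 = -413/214; c₀ = (423·(-144) − 65·(-926))/428 = -361/214.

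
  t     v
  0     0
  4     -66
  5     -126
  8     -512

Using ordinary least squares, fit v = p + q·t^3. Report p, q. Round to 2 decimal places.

Setting ∂/∂p … = 0 gives: 4·p + 701·q = -704;  701·p + 281865·q = -282118.
(Σ1 = 4, Σt^3 = 701, Σt^3·t^3 = 281865, Σv = -704, Σt^3·v = -282118.)
det = 4·281865 − 701² = 636059.
p = ((-704)·281865 − 701·(-282118))/636059 = -668242/636059; q = (4·(-282118) − 701·(-704))/636059 = -634968/636059.

p = -1.05, q = -1.00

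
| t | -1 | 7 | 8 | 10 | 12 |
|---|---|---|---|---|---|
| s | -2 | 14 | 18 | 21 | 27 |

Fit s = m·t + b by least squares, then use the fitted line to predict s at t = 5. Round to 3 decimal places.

ŝ = 10.781

Compute the Gram sums: Σt·t = 358, Σt = 36, Σ1 = 5.
And Σt·s = 778, Σs = 78.
So XᵀX·[m, b]ᵀ = Xᵀs: [[358, 36]; [36, 5]]·[m, b]ᵀ = [778, 78]ᵀ.
det = 358·5 − 36² = 494.
m = (778·5 − 36·78)/494 = 541/247; b = (358·78 − 36·778)/494 = -42/247.
At t = 5: ŝ = (541/247)·(5) + (-42/247)·(1) = 2663/247.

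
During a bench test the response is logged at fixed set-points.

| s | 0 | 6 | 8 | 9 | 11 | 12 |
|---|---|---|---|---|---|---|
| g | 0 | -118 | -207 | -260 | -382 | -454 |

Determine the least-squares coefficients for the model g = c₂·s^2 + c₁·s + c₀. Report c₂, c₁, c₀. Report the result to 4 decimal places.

c₂ = -3.0006, c₁ = -1.8110, c₀ = 0.0944

XᵀX·[c₂, c₁, c₀]ᵀ = Xᵀg reads: 47330·c₂ + 4516·c₁ + 446·c₀ = -150154;  4516·c₂ + 446·c₁ + 46·c₀ = -14354;  446·c₂ + 46·c₁ + 6·c₀ = -1421.
(Σs^2·s^2 = 47330, Σs^2·s = 4516, Σs^2 = 446, Σs·s = 446, Σs = 46, Σ1 = 6, Σs^2·g = -150154, Σs·g = -14354, Σg = -1421.)
Solving the 3×3 system (Gaussian elimination) gives c₂ = -5167/1722, c₁ = -15593/8610, c₀ = 271/2870.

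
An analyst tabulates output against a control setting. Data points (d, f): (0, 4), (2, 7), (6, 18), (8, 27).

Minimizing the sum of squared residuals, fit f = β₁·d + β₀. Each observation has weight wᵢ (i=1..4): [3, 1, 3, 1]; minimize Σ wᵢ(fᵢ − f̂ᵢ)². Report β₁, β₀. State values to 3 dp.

Normal-equation sums: Σwᵢ·d·d = 176, Σwᵢ·d = 28, Σwᵢ·1 = 8.
Right-hand side: Σwᵢ·d·f = 554, Σwᵢ·f = 100.
det = 176·8 − 28² = 624.
β₁ = (554·8 − 28·100)/624 = 34/13; β₀ = (176·100 − 28·554)/624 = 87/26.

β₁ = 2.615, β₀ = 3.346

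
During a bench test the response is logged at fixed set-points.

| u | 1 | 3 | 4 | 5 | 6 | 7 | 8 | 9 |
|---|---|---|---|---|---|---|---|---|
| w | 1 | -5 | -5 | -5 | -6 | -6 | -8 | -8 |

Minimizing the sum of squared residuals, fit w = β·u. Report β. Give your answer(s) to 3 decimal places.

β = -0.972

Setting ∂/∂β … = 0 gives: 281·β = -273.
(Σu·u = 281, Σu·w = -273.)
β = (-273)/281 = -0.97153.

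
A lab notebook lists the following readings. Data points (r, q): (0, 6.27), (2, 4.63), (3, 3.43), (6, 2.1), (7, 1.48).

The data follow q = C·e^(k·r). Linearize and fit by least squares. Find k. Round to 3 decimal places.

k = -0.201

Taking logs, ln q = k·r + ln C, so regress ln q on r.
AᵀA = [[98.0000, 18.0000]; [18.0000, 5]], rhs = [13.9587, 5.7349]ᵀ  (here Σr = 18.0000, Σ(r)² = 98.0000, Σln q = 5.7349, Σr·ln q = 13.9587).
Slope k = (n·Σr·ln q − Σr·Σln q)/(n·Σ(r)² − (Σr)²) = (5·13.9587 − 18.0000·5.7349)/166.0000 = -0.20141; ln C = (Σln q − k·Σr)/n = 1.87205.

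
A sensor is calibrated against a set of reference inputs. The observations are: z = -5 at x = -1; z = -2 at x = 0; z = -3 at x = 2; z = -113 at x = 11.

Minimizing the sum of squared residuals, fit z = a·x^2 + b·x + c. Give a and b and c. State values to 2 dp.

a = -1.07, b = 1.73, c = -2.12

Setting ∂/∂a … = 0 gives: 14658·a + 1338·b + 126·c = -13690;  1338·a + 126·b + 12·c = -1244;  126·a + 12·b + 4·c = -123.
Inverting the 3×3 Gram matrix, [a, b, c]ᵀ = [-2893/2694, 4667/2694, -952/449]ᵀ.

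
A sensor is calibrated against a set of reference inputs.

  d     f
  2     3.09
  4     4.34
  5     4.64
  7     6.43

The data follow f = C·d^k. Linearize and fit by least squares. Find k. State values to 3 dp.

Linearized form: ln f = k·ln d + ln C. From the 4 transformed points,
Σln d = 5.6348, Σ(ln d)² = 8.7791, Σln f = 5.9917, Σln d·ln f = 8.9082.
Equations: 8.7791·k + 5.6348·ln C = 8.9082;  5.6348·k + 4·ln C = 5.9917.
Slope k = (n·Σln d·ln f − Σln d·Σln f)/(n·Σ(ln d)² − (Σln d)²) = (4·8.9082 − 5.6348·5.9917)/3.3656 = 0.55582; ln C = (Σln f − k·Σln d)/n = 0.71495.

k = 0.556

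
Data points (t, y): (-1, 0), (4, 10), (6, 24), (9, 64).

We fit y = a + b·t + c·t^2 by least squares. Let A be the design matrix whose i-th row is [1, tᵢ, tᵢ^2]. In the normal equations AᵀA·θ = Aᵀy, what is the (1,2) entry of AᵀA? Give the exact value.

Row 1 ↔ basis 1, column 2 ↔ basis t, so (AᵀA)_{1,2} = Σᵢ t = (1)·(-1) + (1)·(4) + (1)·(6) + (1)·(9) = 18.

18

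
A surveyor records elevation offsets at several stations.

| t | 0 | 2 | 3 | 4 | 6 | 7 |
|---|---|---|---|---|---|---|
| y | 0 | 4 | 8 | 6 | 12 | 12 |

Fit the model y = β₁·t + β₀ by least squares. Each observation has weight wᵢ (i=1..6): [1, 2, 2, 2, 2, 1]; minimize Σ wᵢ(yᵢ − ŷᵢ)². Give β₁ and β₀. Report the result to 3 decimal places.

Forming MᵀWM = [[179, 37]; [37, 10]] and MᵀWy = [340, 72]ᵀ gives MᵀWM·[β₁, β₀]ᵀ = MᵀWy.
Determinant 179·10 − 37² = 421.
β₁ = (340·10 − 37·72)/421 = 736/421; β₀ = (179·72 − 37·340)/421 = 308/421.

β₁ = 1.748, β₀ = 0.732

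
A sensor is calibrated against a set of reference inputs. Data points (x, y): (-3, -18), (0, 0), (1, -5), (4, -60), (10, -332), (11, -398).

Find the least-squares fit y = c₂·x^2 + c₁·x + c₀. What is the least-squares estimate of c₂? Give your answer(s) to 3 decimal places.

From the data, Σx^2·x^2 = 24979, Σx^2·x = 2369, Σx^2 = 247, Σx·x = 247, Σx = 23, Σ1 = 6.
For Mᵀy: Σx^2·y = -82485, Σx·y = -7889, Σy = -813.
Normal equations: [[24979, 2369, 247]; [2369, 247, 23]; [247, 23, 6]]·[c₂, c₁, c₀]ᵀ = [-82485, -7889, -813]ᵀ.
Solving the 3×3 system (Gaussian elimination) gives c₂ = -2994491/989688, c₁ = -417887/141384, c₀ = 63965/164948.

c₂ = -3.026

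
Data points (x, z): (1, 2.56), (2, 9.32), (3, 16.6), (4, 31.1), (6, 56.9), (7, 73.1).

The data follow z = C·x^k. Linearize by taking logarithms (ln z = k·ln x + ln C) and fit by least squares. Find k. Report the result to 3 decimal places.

Linearized form: ln z = k·ln x + ln C. From the 6 transformed points,
Σln x = 6.9157, Σ(ln x)² = 10.6062, Σln z = 17.7519, Σln x·ln z = 24.9912.
Normal system: [[10.6062, 6.9157]; [6.9157, 6]]·[k, ln C]ᵀ = [24.9912, 17.7519]ᵀ.
Slope k = (n·Σln x·ln z − Σln x·Σln z)/(n·Σ(ln x)² − (Σln x)²) = (6·24.9912 − 6.9157·17.7519)/15.8099 = 1.71917; ln C = (Σln z − k·Σln x)/n = 0.97710.

k = 1.719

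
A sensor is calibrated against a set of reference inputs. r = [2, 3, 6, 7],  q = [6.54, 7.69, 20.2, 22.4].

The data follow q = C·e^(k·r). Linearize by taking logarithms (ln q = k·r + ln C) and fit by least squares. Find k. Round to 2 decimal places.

Let Y = ln q. Fitting Y = k·r + ln C by least squares:
XᵀX = [[98.0000, 18.0000]; [18.0000, 4]], rhs = [49.6732, 10.0326]ᵀ  (here Σr = 18.0000, Σ(r)² = 98.0000, Σln q = 10.0326, Σr·ln q = 49.6732).
Solving (det = 68.0000): k = 0.26626, ln C = 1.30997.

k = 0.27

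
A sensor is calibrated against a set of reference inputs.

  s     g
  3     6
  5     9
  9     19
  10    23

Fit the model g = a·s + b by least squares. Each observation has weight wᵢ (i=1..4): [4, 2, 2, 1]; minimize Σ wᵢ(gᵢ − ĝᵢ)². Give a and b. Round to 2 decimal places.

From the data, Σwᵢ·s·s = 348, Σwᵢ·s = 50, Σwᵢ·1 = 9.
Right-hand side: Σwᵢ·s·g = 734, Σwᵢ·g = 103.
Eliminating b: 9·(row 1) − 50·(row 2) gives 632·a = 9·734 − 50·103 = 1456, so a = 182/79.
Then b = (103 − 50·(182/79))/9 = -107/79.

a = 2.30, b = -1.35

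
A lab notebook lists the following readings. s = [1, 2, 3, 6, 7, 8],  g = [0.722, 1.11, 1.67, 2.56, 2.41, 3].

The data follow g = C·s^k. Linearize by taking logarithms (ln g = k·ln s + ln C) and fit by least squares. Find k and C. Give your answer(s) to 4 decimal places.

k = 0.6685, C = 0.7314

With ln gᵢ as the transformed response and ln sᵢ as the regressor:
Σln s = 7.6089, Σ(ln s)² = 13.0084, Σln g = 3.2097, Σln s·ln g = 6.3162.
Equations: 13.0084·k + 7.6089·ln C = 6.3162;  7.6089·k + 6·ln C = 3.2097.
Solving (det = 20.1558): k = 0.66854, ln C = -0.31285, so C = exp(-0.31285) = 0.73136.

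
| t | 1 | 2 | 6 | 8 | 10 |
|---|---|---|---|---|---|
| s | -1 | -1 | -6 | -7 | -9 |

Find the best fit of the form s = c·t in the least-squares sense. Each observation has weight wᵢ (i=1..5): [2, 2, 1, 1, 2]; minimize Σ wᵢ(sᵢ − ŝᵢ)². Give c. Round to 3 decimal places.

Entries of MᵀWM: Σwᵢ·t·t = 310.
Right-hand side: Σwᵢ·t·s = -278.
MᵀWM·[c]ᵀ = MᵀWs becomes [[310]]·[c]ᵀ = [-278]ᵀ.
c = (-278)/310 = -0.896774.

c = -0.897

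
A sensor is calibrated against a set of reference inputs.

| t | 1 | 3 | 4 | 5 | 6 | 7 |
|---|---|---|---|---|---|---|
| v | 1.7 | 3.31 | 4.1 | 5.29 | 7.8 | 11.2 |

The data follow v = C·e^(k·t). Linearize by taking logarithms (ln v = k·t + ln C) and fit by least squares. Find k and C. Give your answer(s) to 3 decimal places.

Let Y = ln v. Fitting Y = k·t + ln C by least squares:
Over the data: Σt = 26.0000, Σ(t)² = 136.0000, Σln v = 9.2744, Σt·ln v = 47.3307.
Normal system: [[136.0000, 26.0000]; [26.0000, 6]]·[k, ln C]ᵀ = [47.3307, 9.2744]ᵀ.
Slope k = (n·Σt·ln v − Σt·Σln v)/(n·Σ(t)² − (Σt)²) = (6·47.3307 − 26.0000·9.2744)/140.0000 = 0.30606; ln C = (Σln v − k·Σt)/n = 0.21946, so C = exp(0.21946) = 1.24540.

k = 0.306, C = 1.245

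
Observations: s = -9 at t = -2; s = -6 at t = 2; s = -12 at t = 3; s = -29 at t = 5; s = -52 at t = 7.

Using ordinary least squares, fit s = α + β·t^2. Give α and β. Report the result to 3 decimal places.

Normal-equation sums: Σ1 = 5, Σt^2 = 91, Σt^2·t^2 = 3139.
And Σs = -108, Σt^2·s = -3441.
Normal equations: [[5, 91]; [91, 3139]]·[α, β]ᵀ = [-108, -3441]ᵀ.
Determinant 5·3139 − 91² = 7414.
α = ((-108)·3139 − 91·(-3441))/7414 = -25881/7414; β = (5·(-3441) − 91·(-108))/7414 = -7377/7414.

α = -3.491, β = -0.995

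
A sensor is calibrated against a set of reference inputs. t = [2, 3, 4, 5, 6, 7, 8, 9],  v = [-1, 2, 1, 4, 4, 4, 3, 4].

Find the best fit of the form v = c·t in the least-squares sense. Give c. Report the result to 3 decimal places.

With design matrix A, AᵀA = [[284]] and Aᵀv = [140]ᵀ.
c = 140/284 = 0.492958.

c = 0.493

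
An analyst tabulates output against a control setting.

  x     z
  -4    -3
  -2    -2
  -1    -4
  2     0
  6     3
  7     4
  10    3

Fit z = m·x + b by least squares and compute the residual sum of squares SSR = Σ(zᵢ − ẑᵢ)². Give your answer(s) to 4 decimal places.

Normal-equation sums: Σx·x = 210, Σx = 18, Σ1 = 7.
Right-hand side: Σx·z = 96, Σz = 1.
So MᵀM·[m, b]ᵀ = Mᵀz: [[210, 18]; [18, 7]]·[m, b]ᵀ = [96, 1]ᵀ.
Δ = 210·7 − 18² = 1146.
m = (96·7 − 18·1)/1146 = 109/191; b = (210·1 − 18·96)/1146 = -253/191.
Residuals: 116/191, 89/191, -402/191, 35/191, 172/191, 254/191, -264/191; SSR = 1822/191.

SSR = 9.5393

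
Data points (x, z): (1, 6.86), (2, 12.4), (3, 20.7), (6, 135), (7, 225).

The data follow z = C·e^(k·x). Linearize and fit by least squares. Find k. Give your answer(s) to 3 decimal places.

Linearized form: ln z = k·x + ln C. From the 5 transformed points,
Over the data: Σx = 19.0000, Σ(x)² = 99.0000, Σln z = 17.7949, Σx·ln z = 83.3959.
Normal system: [[99.0000, 19.0000]; [19.0000, 5]]·[k, ln C]ᵀ = [83.3959, 17.7949]ᵀ.
Slope k = (n·Σx·ln z − Σx·Σln z)/(n·Σ(x)² − (Σx)²) = (5·83.3959 − 19.0000·17.7949)/134.0000 = 0.58863; ln C = (Σln z − k·Σx)/n = 1.32220.

k = 0.589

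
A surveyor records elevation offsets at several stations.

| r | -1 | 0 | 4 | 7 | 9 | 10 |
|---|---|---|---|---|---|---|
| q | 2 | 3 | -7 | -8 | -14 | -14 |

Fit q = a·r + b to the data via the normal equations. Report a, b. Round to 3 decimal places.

Entries of AᵀA: Σr·r = 247, Σr = 29, Σ1 = 6.
Right-hand side: Σr·q = -352, Σq = -38.
So AᵀA·[a, b]ᵀ = Aᵀq: [[247, 29]; [29, 6]]·[a, b]ᵀ = [-352, -38]ᵀ.
Eliminating b: 6·(row 1) − 29·(row 2) gives 641·a = 6·(-352) − 29·(-38) = -1010, so a = -1010/641.
Then b = ((-38) − 29·(-1010/641))/6 = 822/641.

a = -1.576, b = 1.282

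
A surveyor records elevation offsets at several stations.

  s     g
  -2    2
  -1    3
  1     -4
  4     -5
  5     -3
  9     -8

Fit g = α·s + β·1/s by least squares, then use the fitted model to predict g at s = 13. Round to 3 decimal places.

ĝ = -10.654

From the data, Σs·s = 128, Σs·1/s = 6, Σ1/s·1/s = 76621/32400.
Moment sums: Σs·g = -118, Σ1/s·g = -1933/180.
AᵀA·[α, β]ᵀ = Aᵀg becomes [[128, 6]; [6, 76621/32400]]·[α, β]ᵀ = [-118, -1933/180]ᵀ.
det = 128·(76621/32400) − 6² = 540068/2025.
α = ((-118)·(76621/32400) − 6·(-1933/180))/(540068/2025) = -3476819/4320544; β = (128·(-1933/180) − 6·(-118))/(540068/2025) = -337455/135017.
At s = 13: ĝ = (-3476819/4320544)·(13) + (-337455/135017)·(1/13) = -598380971/56167072.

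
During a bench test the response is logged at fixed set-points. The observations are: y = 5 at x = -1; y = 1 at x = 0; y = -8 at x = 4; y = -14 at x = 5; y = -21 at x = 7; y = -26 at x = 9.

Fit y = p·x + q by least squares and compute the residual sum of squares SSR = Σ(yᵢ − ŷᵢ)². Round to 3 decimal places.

SSR = 8.658

The normal system MᵀM·[p, q]ᵀ = Mᵀy is [[172, 24]; [24, 6]]·[p, q]ᵀ = [-488, -63]ᵀ.
Δ = 172·6 − 24² = 456.
p = ((-488)·6 − 24·(-63))/456 = -59/19; q = (172·(-63) − 24·(-488))/456 = 73/38.
Residuals: -1/38, -35/38, 5/2, -15/38, -45/38, 1/38; SSR = 329/38.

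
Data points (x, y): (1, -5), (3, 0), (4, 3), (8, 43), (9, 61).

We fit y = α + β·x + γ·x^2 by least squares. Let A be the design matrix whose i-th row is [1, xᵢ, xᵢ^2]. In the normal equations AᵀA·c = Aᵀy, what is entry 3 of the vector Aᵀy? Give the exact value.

Entry 3 ↔ basis x^2, so (Aᵀy)_{3} = Σᵢ (x^2)·yᵢ = (1)·(-5) + (9)·(0) + (16)·(3) + (64)·(43) + (81)·(61) = 7736.

7736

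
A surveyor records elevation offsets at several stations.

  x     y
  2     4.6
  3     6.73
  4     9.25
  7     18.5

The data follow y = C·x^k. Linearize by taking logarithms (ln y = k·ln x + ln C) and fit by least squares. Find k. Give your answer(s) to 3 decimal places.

With ln yᵢ as the transformed response and ln xᵢ as the regressor:
Σln x = 5.1240, Σ(ln x)² = 7.3958, Σln y = 8.5750, Σln x·ln y = 11.9141.
Normal system: [[7.3958, 5.1240]; [5.1240, 4]]·[k, ln C]ᵀ = [11.9141, 8.5750]ᵀ.
Solving (det = 3.3281): k = 1.11720, ln C = 0.71264.

k = 1.117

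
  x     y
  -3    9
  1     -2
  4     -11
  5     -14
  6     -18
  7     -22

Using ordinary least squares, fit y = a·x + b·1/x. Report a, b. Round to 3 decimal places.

With design matrix M, MᵀM = [[136, 6]; [6, 222581/176400]] and Mᵀy = [-405, -2337/140]ᵀ.
Eliminating b: (222581/176400)·(row 1) − 6·(row 2) gives (2990077/22050)·a = (222581/176400)·(-405) − 6·(-2337/140) = -1610613/3920, so a = -72477585/23920616.
Then b = ((-2337/140) − 6·(-72477585/23920616))/(222581/176400) = 3522960/2990077.

a = -3.030, b = 1.178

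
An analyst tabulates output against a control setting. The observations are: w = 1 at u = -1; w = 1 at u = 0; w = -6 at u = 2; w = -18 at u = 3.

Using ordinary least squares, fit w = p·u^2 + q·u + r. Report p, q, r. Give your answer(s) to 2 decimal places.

p = -2.00, q = -0.50, r = 2.00

Normal-equation sums: Σu^2·u^2 = 98, Σu^2·u = 34, Σu^2 = 14, Σu·u = 14, Σu = 4, Σ1 = 4.
And Σu^2·w = -185, Σu·w = -67, Σw = -22.
Solving the 3×3 system (Gaussian elimination) gives p = -2, q = -1/2, r = 2.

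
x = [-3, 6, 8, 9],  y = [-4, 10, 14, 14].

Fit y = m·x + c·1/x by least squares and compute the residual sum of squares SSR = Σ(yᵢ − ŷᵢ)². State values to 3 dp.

With design matrix A, AᵀA = [[190, 4]; [4, 865/5184]] and Aᵀy = [310, 227/36]ᵀ.
Eliminating c: (865/5184)·(row 1) − 4·(row 2) gives (40703/2592)·m = (865/5184)·310 − 4·(227/36) = 68699/2592, so m = 68699/40703.
Then c = ((227/36) − 4·(68699/40703))/(865/5184) = -108720/40703.
Residuals: 7045/40703, 12956/40703, 33840/40703, -36369/40703; SSR = 65974/40703.

SSR = 1.621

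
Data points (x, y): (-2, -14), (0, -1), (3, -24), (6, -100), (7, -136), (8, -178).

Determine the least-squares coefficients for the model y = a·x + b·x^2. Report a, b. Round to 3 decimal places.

a = 0.818, b = -2.892

The normal equations are: 162·a + 1090·b = -3020;  1090·a + 7890·b = -21928.
Δ = 162·7890 − 1090² = 90080.
a = ((-3020)·7890 − 1090·(-21928))/90080 = 1843/2252; b = (162·(-21928) − 1090·(-3020))/90080 = -32567/11260.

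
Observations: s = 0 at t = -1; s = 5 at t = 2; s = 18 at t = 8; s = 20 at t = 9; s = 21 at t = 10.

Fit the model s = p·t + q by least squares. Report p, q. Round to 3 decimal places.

p = 1.991, q = 1.648

Sums needed: Σt·t = 250, Σt = 28, Σ1 = 5.
For Mᵀs: Σt·s = 544, Σs = 64.
So MᵀM·[p, q]ᵀ = Mᵀs: [[250, 28]; [28, 5]]·[p, q]ᵀ = [544, 64]ᵀ.
Δ = 250·5 − 28² = 466.
p = (544·5 − 28·64)/466 = 464/233; q = (250·64 − 28·544)/466 = 384/233.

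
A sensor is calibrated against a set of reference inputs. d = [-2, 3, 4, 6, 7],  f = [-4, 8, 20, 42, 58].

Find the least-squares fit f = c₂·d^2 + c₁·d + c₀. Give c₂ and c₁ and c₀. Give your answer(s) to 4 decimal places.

Sums needed: Σd^2·d^2 = 4050, Σd^2·d = 642, Σd^2 = 114, Σd·d = 114, Σd = 18, Σ1 = 5.
For Aᵀf: Σd^2·f = 4730, Σd·f = 770, Σf = 124.
So AᵀA·[c₂, c₁, c₀]ᵀ = Aᵀf: [[4050, 642, 114]; [642, 114, 18]; [114, 18, 5]]·[c₂, c₁, c₀]ᵀ = [4730, 770, 124]ᵀ.
Inverting the 3×3 Gram matrix, [c₂, c₁, c₀]ᵀ = [1945/1848, 2999/1848, -388/77]ᵀ.

c₂ = 1.0525, c₁ = 1.6228, c₀ = -5.0390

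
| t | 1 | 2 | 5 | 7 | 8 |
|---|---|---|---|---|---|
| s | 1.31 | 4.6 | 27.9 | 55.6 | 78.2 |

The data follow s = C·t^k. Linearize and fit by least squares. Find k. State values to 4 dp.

Linearized form: ln s = k·ln t + ln C. From the 5 transformed points,
Σln t = 6.3279, Σ(ln t)² = 11.1814, Σln s = 13.5022, Σln t·ln s = 23.2989.
Equations: 11.1814·k + 6.3279·ln C = 23.2989;  6.3279·k + 5·ln C = 13.5022.
Slope k = (n·Σln t·ln s − Σln t·Σln s)/(n·Σ(ln t)² − (Σln t)²) = (5·23.2989 − 6.3279·13.5022)/15.8642 = 1.95746; ln C = (Σln s − k·Σln t)/n = 0.22309.

k = 1.9575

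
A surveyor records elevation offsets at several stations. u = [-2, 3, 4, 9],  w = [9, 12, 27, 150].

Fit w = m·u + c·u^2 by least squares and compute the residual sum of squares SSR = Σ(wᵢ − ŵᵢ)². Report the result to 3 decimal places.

From the data, Σu·u = 110, Σu·u^2 = 812, Σu^2·u^2 = 6914.
Moment sums: Σu·w = 1476, Σu^2·w = 12726.
Normal equations: [[110, 812]; [812, 6914]]·[m, c]ᵀ = [1476, 12726]ᵀ.
Determinant 110·6914 − 812² = 101196.
m = (1476·6914 − 812·12726)/101196 = -3568/2811; c = (110·12726 − 812·1476)/101196 = 5593/2811.
Residuals: -1403/937, -1967/937, 227/937, 243/937; SSR = 6348/937.

SSR = 6.775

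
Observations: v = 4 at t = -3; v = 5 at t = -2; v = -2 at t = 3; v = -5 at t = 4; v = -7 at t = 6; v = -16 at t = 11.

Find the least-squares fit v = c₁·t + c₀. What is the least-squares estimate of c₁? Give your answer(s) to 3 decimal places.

The normal system AᵀA·[c₁, c₀]ᵀ = Aᵀv is [[195, 19]; [19, 6]]·[c₁, c₀]ᵀ = [-266, -21]ᵀ.
Determinant 195·6 − 19² = 809.
c₁ = ((-266)·6 − 19·(-21))/809 = -1197/809; c₀ = (195·(-21) − 19·(-266))/809 = 959/809.

c₁ = -1.480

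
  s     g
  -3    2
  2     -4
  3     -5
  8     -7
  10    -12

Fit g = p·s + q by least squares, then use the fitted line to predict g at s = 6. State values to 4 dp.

With design matrix A, AᵀA = [[186, 20]; [20, 5]] and Aᵀg = [-205, -26]ᵀ.
det = 186·5 − 20² = 530.
p = ((-205)·5 − 20·(-26))/530 = -101/106; q = (186·(-26) − 20·(-205))/530 = -368/265.
At s = 6: ĝ = (-101/106)·(6) + (-368/265)·(1) = -1883/265.

ĝ = -7.1057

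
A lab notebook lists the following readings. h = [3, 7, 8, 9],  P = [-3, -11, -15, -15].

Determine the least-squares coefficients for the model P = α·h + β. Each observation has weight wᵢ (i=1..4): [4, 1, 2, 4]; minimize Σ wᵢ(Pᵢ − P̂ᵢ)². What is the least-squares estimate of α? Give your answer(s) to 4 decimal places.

Compute the Gram sums: Σwᵢ·h·h = 537, Σwᵢ·h = 71, Σwᵢ·1 = 11.
For XᵀWP: Σwᵢ·h·P = -893, Σwᵢ·P = -113.
So XᵀWX·[α, β]ᵀ = XᵀWP: [[537, 71]; [71, 11]]·[α, β]ᵀ = [-893, -113]ᵀ.
Eliminating β: 11·(row 1) − 71·(row 2) gives 866·α = 11·(-893) − 71·(-113) = -1800, so α = -900/433.
Then β = ((-113) − 71·(-900/433))/11 = 1361/433.

α = -2.0785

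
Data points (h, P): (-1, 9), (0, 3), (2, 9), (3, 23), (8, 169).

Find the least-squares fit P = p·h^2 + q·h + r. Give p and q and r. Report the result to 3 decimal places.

Entries of XᵀX: Σh^2·h^2 = 4194, Σh^2·h = 546, Σh^2 = 78, Σh·h = 78, Σh = 12, Σ1 = 5.
For XᵀP: Σh^2·P = 11068, Σh·P = 1430, ΣP = 213.
XᵀX·[p, q, r]ᵀ = XᵀP becomes [[4194, 546, 78]; [546, 78, 12]; [78, 12, 5]]·[p, q, r]ᵀ = [11068, 1430, 213]ᵀ.
Row-reducing yields p = 2677/924, q = -2267/924, r = 507/154.

p = 2.897, q = -2.453, r = 3.292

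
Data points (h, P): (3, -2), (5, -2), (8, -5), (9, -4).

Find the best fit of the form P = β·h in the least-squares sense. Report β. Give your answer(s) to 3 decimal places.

Sums needed: Σh·h = 179.
And Σh·P = -92.
Hence β = -92 / 179 ≈ -0.513966.

β = -0.514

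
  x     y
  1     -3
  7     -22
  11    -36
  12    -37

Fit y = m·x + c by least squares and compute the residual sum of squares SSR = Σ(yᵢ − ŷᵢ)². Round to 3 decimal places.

SSR = 2.401

MᵀM·[m, c]ᵀ = Mᵀy reads: 315·m + 31·c = -997;  31·m + 4·c = -98.
Determinant 315·4 − 31² = 299.
m = ((-997)·4 − 31·(-98))/299 = -950/299; c = (315·(-98) − 31·(-997))/299 = 37/299.
Residuals: 16/299, 35/299, -27/23, 300/299; SSR = 718/299.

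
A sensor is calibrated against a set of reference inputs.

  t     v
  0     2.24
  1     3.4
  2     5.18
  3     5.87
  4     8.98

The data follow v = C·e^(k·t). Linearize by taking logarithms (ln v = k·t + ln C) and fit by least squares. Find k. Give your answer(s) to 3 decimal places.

Let Y = ln v. Fitting Y = k·t + ln C by least squares:
Σt = 10.0000, Σ(t)² = 30.0000, Σln v = 7.6399, Σt·ln v = 18.6029.
Equations: 30.0000·k + 10.0000·ln C = 18.6029;  10.0000·k + 5·ln C = 7.6399.
Solving (det = 50.0000): k = 0.33231, ln C = 0.86336.

k = 0.332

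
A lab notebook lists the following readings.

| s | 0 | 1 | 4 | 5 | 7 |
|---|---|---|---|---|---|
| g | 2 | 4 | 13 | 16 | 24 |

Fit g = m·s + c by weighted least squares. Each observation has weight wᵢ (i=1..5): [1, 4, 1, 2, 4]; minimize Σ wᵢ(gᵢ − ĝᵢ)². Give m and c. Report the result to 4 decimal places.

m = 3.2398, c = 0.8309

Entries of XᵀWX: Σwᵢ·s·s = 266, Σwᵢ·s = 46, Σwᵢ·1 = 12.
Moment sums: Σwᵢ·s·g = 900, Σwᵢ·g = 159.
det = 266·12 − 46² = 1076.
m = (900·12 − 46·159)/1076 = 1743/538; c = (266·159 − 46·900)/1076 = 447/538.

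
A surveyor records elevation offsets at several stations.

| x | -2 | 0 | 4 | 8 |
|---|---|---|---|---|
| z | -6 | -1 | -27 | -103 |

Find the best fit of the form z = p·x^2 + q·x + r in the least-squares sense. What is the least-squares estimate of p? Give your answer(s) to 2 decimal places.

p = -1.54

MᵀM·[p, q, r]ᵀ = Mᵀz reads: 4368·p + 568·q + 84·r = -7048;  568·p + 84·q + 10·r = -920;  84·p + 10·q + 4·r = -137.
(Σx^2·x^2 = 4368, Σx^2·x = 568, Σx^2 = 84, Σx·x = 84, Σx = 10, Σ1 = 4, Σx^2·z = -7048, Σx·z = -920, Σz = -137.)
Solving the 3×3 system (Gaussian elimination) gives p = -2459/1592, q = -331/796, r = -154/199.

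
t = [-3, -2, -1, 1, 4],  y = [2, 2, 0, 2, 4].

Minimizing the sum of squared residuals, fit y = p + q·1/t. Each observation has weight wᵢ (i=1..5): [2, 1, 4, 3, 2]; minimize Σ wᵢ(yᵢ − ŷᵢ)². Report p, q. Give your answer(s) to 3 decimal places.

p = 1.826, q = 1.146

Entries of XᵀWX: Σwᵢ·1 = 12, Σwᵢ·1/t = -5/3, Σwᵢ·1/t·1/t = 547/72.
For XᵀWy: Σwᵢ·y = 20, Σwᵢ·1/t·y = 17/3.
So XᵀWX·[p, q]ᵀ = XᵀWy: [[12, -5/3]; [-5/3, 547/72]]·[p, q]ᵀ = [20, 17/3]ᵀ.
Eliminating q: (547/72)·(row 1) − (-5/3)·(row 2) gives (1591/18)·p = (547/72)·20 − (-5/3)·(17/3) = 2905/18, so p = 2905/1591.
Then q = ((17/3) − (-5/3)·(2905/1591))/(547/72) = 1824/1591.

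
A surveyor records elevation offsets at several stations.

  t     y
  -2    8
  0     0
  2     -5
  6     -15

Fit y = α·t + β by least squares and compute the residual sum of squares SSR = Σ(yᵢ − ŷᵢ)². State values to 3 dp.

SSR = 3.600

Entries of MᵀM: Σt·t = 44, Σt = 6, Σ1 = 4.
For Mᵀy: Σt·y = -116, Σy = -12.
det = 44·4 − 6² = 140.
α = ((-116)·4 − 6·(-12))/140 = -14/5; β = (44·(-12) − 6·(-116))/140 = 6/5.
Residuals: 6/5, -6/5, -3/5, 3/5; SSR = 18/5.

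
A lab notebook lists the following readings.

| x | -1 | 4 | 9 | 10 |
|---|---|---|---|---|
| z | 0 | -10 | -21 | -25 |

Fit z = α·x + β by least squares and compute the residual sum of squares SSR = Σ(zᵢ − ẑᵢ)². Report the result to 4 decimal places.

SSR = 2.2468

Sums needed: Σx·x = 198, Σx = 22, Σ1 = 4.
And Σx·z = -479, Σz = -56.
Normal equations: [[198, 22]; [22, 4]]·[α, β]ᵀ = [-479, -56]ᵀ.
Δ = 198·4 − 22² = 308.
α = ((-479)·4 − 22·(-56))/308 = -171/77; β = (198·(-56) − 22·(-479))/308 = -25/14.
Residuals: -67/154, 103/154, 17/22, -155/154; SSR = 173/77.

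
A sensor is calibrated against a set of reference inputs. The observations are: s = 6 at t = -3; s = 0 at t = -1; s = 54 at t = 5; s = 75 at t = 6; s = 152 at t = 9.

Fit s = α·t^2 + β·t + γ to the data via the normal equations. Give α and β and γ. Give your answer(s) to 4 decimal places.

Sums needed: Σt^2·t^2 = 8564, Σt^2·t = 1042, Σt^2 = 152, Σt·t = 152, Σt = 16, Σ1 = 5.
And Σt^2·s = 16416, Σt·s = 2070, Σs = 287.
Row-reducing yields α = 56435/36993, β = 111566/36993, γ = 16921/12331.

α = 1.5256, β = 3.0159, γ = 1.3722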